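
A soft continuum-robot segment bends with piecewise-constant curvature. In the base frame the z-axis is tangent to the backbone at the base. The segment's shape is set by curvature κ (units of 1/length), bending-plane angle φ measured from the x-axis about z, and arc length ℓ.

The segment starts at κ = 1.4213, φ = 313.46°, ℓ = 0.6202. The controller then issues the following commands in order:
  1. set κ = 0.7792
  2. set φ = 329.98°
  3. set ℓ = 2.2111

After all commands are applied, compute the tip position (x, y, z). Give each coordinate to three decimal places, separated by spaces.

1.280 -0.739 1.269

initial: κ=1.4213, φ=313.46°, ℓ=0.6202
cmd 1: set κ=0.7792 → (κ,φ,ℓ)=(0.7792,313.46°,0.6202) → tip=(0.1011,-0.1067,0.5963)
cmd 2: set φ=329.98° → (κ,φ,ℓ)=(0.7792,329.98°,0.6202) → tip=(0.1272,-0.0735,0.5963)
cmd 3: set ℓ=2.2111 → (κ,φ,ℓ)=(0.7792,329.98°,2.2111) → tip=(1.2796,-0.7394,1.2686)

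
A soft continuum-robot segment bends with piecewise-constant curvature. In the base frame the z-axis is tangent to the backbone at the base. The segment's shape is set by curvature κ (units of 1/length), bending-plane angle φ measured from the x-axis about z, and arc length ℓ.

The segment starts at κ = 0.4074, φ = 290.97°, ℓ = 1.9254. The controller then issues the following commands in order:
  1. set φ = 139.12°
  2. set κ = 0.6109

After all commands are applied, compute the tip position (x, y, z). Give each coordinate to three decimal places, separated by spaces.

initial: κ=0.4074, φ=290.97°, ℓ=1.9254
cmd 1: set φ=139.12° → (κ,φ,ℓ)=(0.4074,139.12°,1.9254) → tip=(-0.5423,0.4694,1.7339)
cmd 2: set κ=0.6109 → (κ,φ,ℓ)=(0.6109,139.12°,1.9254) → tip=(-0.7619,0.6595,1.5112)

-0.762 0.660 1.511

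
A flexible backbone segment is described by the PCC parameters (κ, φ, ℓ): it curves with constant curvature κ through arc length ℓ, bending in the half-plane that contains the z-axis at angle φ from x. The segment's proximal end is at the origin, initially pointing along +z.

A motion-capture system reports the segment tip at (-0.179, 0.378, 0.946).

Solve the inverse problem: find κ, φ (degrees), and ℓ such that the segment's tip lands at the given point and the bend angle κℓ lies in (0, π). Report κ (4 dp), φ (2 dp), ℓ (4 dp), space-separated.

ρ = √(x²+y²) = √(-0.179² + 0.378²) = 0.41824
φ = atan2(y, x) mod 360° = atan2(0.378, -0.179) = 115.3397°
|p|² = ρ² + z² = 0.41824² + 0.946² = 1.06984
κ = 2ρ / |p|² = 2×0.41824 / 1.06984 = 0.78187
θ = 2·atan2(ρ, z) = 2·atan2(0.41824, 0.946) = 0.83255 rad
ℓ = θ/κ = 0.83255/0.78187 = 1.06482

0.7819 115.34 1.0648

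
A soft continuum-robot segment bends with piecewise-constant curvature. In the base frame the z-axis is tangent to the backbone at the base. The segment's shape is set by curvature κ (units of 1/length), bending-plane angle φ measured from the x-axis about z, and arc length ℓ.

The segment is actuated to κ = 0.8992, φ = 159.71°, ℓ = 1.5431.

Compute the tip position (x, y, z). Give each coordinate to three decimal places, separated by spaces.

θ = κ·ℓ = 0.8992 × 1.5431 = 1.38756 rad
ρ = (1 − cos θ)/κ = (1 − 0.18222)/0.8992 = 0.90946
z = sin θ / κ = 0.98326/0.8992 = 1.09348
x = ρ cos φ = 0.90946 × cos(159.71°) = -0.85302
y = ρ sin φ = 0.90946 × sin(159.71°) = 0.31537

-0.853 0.315 1.093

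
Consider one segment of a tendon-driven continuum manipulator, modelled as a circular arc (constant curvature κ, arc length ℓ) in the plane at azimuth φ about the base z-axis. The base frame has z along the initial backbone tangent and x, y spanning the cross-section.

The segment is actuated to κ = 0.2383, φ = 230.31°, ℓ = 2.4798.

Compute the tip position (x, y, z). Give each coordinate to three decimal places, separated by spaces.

θ = κ·ℓ = 0.2383 × 2.4798 = 0.59094 rad
ρ = (1 − cos θ)/κ = (1 − 0.83042)/0.2383 = 0.71163
z = sin θ / κ = 0.55714/0.2383 = 2.33797
x = ρ cos φ = 0.71163 × cos(230.31°) = -0.45447
y = ρ sin φ = 0.71163 × sin(230.31°) = -0.54760

-0.454 -0.548 2.338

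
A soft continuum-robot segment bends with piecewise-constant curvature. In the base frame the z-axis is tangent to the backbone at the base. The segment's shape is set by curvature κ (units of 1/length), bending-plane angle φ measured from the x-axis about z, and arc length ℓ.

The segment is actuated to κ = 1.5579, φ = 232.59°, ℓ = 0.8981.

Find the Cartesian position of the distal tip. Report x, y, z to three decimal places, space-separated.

θ = κ·ℓ = 1.5579 × 0.8981 = 1.39915 rad
ρ = (1 − cos θ)/κ = (1 − 0.17080)/1.5579 = 0.53225
z = sin θ / κ = 0.98530/1.5579 = 0.63246
x = ρ cos φ = 0.53225 × cos(232.59°) = -0.32335
y = ρ sin φ = 0.53225 × sin(232.59°) = -0.42277

-0.323 -0.423 0.632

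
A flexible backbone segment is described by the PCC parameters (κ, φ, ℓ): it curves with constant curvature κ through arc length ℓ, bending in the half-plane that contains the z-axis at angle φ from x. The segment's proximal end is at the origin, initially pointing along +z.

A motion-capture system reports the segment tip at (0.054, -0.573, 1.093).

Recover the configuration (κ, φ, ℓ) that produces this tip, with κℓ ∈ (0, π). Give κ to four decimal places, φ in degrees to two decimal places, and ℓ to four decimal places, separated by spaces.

0.7544 275.38 1.2850

ρ = √(x²+y²) = √(0.054² + -0.573²) = 0.57554
φ = atan2(y, x) mod 360° = atan2(-0.573, 0.054) = 275.3837°
|p|² = ρ² + z² = 0.57554² + 1.093² = 1.52589
κ = 2ρ / |p|² = 2×0.57554 / 1.52589 = 0.75436
θ = 2·atan2(ρ, z) = 2·atan2(0.57554, 1.093) = 0.96935 rad
ℓ = θ/κ = 0.96935/0.75436 = 1.28499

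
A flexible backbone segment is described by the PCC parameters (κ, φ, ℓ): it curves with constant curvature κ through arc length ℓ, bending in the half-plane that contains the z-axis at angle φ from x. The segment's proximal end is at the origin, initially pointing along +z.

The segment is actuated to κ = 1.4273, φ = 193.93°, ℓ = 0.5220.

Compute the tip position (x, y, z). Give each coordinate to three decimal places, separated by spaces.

θ = κ·ℓ = 1.4273 × 0.5220 = 0.74505 rad
ρ = (1 − cos θ)/κ = (1 − 0.73505)/1.4273 = 0.18563
z = sin θ / κ = 0.67801/1.4273 = 0.47503
x = ρ cos φ = 0.18563 × cos(193.93°) = -0.18017
y = ρ sin φ = 0.18563 × sin(193.93°) = -0.04469

-0.180 -0.045 0.475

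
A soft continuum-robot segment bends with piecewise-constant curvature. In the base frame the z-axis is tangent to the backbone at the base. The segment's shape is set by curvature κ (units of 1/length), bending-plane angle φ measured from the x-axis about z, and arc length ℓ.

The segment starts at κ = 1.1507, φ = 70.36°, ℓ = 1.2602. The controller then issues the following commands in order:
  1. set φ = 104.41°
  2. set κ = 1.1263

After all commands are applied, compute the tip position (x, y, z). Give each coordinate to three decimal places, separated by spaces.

-0.188 0.730 0.878

initial: κ=1.1507, φ=70.36°, ℓ=1.2602
cmd 1: set φ=104.41° → (κ,φ,ℓ)=(1.1507,104.41°,1.2602) → tip=(-0.1902,0.7404,0.8627)
cmd 2: set κ=1.1263 → (κ,φ,ℓ)=(1.1263,104.41°,1.2602) → tip=(-0.1876,0.7302,0.8777)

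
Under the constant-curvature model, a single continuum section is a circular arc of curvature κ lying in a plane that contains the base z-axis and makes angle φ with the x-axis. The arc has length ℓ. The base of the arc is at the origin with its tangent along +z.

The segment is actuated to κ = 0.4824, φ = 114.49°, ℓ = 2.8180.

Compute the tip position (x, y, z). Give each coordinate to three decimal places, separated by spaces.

-0.679 1.491 2.027

θ = κ·ℓ = 0.4824 × 2.8180 = 1.35940 rad
ρ = (1 − cos θ)/κ = (1 − 0.20982)/0.4824 = 1.63801
z = sin θ / κ = 0.97774/0.4824 = 2.02682
x = ρ cos φ = 1.63801 × cos(114.49°) = -0.67901
y = ρ sin φ = 1.63801 × sin(114.49°) = 1.49065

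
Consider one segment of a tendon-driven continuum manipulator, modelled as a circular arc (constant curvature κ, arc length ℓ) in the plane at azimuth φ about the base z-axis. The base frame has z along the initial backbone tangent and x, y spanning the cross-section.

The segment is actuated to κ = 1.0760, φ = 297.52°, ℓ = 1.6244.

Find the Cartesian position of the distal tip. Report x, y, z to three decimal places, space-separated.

0.505 -0.969 0.915

θ = κ·ℓ = 1.0760 × 1.6244 = 1.74785 rad
ρ = (1 − cos θ)/κ = (1 − -0.17613)/1.0760 = 1.09306
z = sin θ / κ = 0.98437/1.0760 = 0.91484
x = ρ cos φ = 1.09306 × cos(297.52°) = 0.50506
y = ρ sin φ = 1.09306 × sin(297.52°) = -0.96938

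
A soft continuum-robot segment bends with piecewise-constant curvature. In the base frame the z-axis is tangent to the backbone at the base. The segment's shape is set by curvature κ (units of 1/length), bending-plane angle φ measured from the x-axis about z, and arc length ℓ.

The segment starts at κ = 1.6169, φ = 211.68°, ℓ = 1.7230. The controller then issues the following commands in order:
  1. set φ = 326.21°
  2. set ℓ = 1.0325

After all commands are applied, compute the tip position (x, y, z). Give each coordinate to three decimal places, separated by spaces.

initial: κ=1.6169, φ=211.68°, ℓ=1.7230
cmd 1: set φ=326.21° → (κ,φ,ℓ)=(1.6169,326.21°,1.7230) → tip=(0.9958,-0.6664,0.2154)
cmd 2: set ℓ=1.0325 → (κ,φ,ℓ)=(1.6169,326.21°,1.0325) → tip=(0.5646,-0.3778,0.6155)

0.565 -0.378 0.615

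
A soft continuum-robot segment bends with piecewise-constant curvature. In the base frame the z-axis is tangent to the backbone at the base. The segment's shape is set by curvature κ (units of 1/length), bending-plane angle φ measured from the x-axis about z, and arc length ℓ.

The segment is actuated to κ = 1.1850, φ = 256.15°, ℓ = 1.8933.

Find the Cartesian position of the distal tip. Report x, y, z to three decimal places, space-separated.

θ = κ·ℓ = 1.1850 × 1.8933 = 2.24356 rad
ρ = (1 − cos θ)/κ = (1 − -0.62315)/1.1850 = 1.36975
z = sin θ / κ = 0.78210/1.1850 = 0.66000
x = ρ cos φ = 1.36975 × cos(256.15°) = -0.32789
y = ρ sin φ = 1.36975 × sin(256.15°) = -1.32992

-0.328 -1.330 0.660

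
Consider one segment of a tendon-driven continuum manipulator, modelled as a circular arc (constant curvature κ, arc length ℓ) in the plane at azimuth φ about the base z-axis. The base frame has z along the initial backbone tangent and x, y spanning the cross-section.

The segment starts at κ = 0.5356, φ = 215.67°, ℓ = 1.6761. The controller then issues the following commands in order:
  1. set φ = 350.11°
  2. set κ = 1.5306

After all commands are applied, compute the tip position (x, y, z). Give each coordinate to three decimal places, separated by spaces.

initial: κ=0.5356, φ=215.67°, ℓ=1.6761
cmd 1: set φ=350.11° → (κ,φ,ℓ)=(0.5356,350.11°,1.6761) → tip=(0.6927,-0.1208,1.4599)
cmd 2: set κ=1.5306 → (κ,φ,ℓ)=(1.5306,350.11°,1.6761) → tip=(1.1834,-0.2063,0.3559)

1.183 -0.206 0.356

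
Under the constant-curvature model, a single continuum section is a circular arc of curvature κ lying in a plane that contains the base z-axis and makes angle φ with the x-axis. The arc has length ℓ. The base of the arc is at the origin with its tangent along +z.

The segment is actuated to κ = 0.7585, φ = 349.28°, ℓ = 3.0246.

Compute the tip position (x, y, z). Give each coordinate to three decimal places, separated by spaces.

2.153 -0.408 0.988

θ = κ·ℓ = 0.7585 × 3.0246 = 2.29416 rad
ρ = (1 − cos θ)/κ = (1 − -0.66191)/0.7585 = 2.19105
z = sin θ / κ = 0.74958/0.7585 = 0.98825
x = ρ cos φ = 2.19105 × cos(349.28°) = 2.15281
y = ρ sin φ = 2.19105 × sin(349.28°) = -0.40756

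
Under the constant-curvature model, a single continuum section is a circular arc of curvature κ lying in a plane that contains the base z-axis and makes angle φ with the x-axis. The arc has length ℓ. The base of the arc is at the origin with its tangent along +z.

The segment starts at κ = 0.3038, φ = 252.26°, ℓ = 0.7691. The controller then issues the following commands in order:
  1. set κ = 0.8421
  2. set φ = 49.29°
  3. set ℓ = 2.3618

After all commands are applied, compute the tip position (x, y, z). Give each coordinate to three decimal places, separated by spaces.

initial: κ=0.3038, φ=252.26°, ℓ=0.7691
cmd 1: set κ=0.8421 → (κ,φ,ℓ)=(0.8421,252.26°,0.7691) → tip=(-0.0733,-0.2290,0.7164)
cmd 2: set φ=49.29° → (κ,φ,ℓ)=(0.8421,49.29°,0.7691) → tip=(0.1568,0.1823,0.7164)
cmd 3: set ℓ=2.3618 → (κ,φ,ℓ)=(0.8421,49.29°,2.3618) → tip=(1.0890,1.2656,1.0852)

1.089 1.266 1.085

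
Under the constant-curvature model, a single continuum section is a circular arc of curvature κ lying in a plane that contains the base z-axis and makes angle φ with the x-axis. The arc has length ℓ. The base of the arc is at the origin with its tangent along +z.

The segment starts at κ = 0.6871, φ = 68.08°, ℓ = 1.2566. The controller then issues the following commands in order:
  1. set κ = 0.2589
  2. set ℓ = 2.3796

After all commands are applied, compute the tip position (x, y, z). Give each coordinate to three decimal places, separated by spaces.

initial: κ=0.6871, φ=68.08°, ℓ=1.2566
cmd 1: set κ=0.2589 → (κ,φ,ℓ)=(0.2589,68.08°,1.2566) → tip=(0.0756,0.1880,1.2346)
cmd 2: set ℓ=2.3796 → (κ,φ,ℓ)=(0.2589,68.08°,2.3796) → tip=(0.2651,0.6588,2.2319)

0.265 0.659 2.232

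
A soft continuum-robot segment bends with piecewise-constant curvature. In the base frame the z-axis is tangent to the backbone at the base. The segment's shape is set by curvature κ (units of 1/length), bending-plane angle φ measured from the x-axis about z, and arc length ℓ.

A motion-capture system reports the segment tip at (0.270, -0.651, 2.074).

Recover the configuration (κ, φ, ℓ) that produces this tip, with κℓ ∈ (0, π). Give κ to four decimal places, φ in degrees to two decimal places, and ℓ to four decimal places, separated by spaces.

ρ = √(x²+y²) = √(0.270² + -0.651²) = 0.70477
φ = atan2(y, x) mod 360° = atan2(-0.651, 0.270) = 292.5261°
|p|² = ρ² + z² = 0.70477² + 2.074² = 4.79818
κ = 2ρ / |p|² = 2×0.70477 / 4.79818 = 0.29377
θ = 2·atan2(ρ, z) = 2·atan2(0.70477, 2.074) = 0.65514 rad
ℓ = θ/κ = 0.65514/0.29377 = 2.23014

0.2938 292.53 2.2301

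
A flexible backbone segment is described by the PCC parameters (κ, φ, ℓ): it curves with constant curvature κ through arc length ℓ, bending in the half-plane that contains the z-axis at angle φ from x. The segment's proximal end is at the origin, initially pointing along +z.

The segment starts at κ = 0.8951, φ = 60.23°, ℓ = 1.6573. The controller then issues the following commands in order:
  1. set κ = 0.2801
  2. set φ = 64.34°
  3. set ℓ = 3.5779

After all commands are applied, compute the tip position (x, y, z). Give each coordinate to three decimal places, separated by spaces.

initial: κ=0.8951, φ=60.23°, ℓ=1.6573
cmd 1: set κ=0.2801 → (κ,φ,ℓ)=(0.2801,60.23°,1.6573) → tip=(0.1876,0.3279,1.5984)
cmd 2: set φ=64.34° → (κ,φ,ℓ)=(0.2801,64.34°,1.6573) → tip=(0.1636,0.3405,1.5984)
cmd 3: set ℓ=3.5779 → (κ,φ,ℓ)=(0.2801,64.34°,3.5779) → tip=(0.7135,1.4852,3.0084)

0.714 1.485 3.008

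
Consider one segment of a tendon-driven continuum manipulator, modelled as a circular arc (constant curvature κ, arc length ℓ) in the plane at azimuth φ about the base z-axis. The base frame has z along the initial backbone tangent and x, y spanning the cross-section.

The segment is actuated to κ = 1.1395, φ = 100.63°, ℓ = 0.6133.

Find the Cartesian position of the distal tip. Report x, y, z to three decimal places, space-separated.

θ = κ·ℓ = 1.1395 × 0.6133 = 0.69886 rad
ρ = (1 − cos θ)/κ = (1 − 0.76558)/1.1395 = 0.20572
z = sin θ / κ = 0.64334/1.1395 = 0.56458
x = ρ cos φ = 0.20572 × cos(100.63°) = -0.03795
y = ρ sin φ = 0.20572 × sin(100.63°) = 0.20219

-0.038 0.202 0.565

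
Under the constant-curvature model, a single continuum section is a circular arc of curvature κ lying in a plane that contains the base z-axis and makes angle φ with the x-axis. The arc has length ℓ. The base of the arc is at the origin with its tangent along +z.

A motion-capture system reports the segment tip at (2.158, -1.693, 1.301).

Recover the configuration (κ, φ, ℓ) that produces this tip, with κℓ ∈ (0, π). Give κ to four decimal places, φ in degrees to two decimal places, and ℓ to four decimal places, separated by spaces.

ρ = √(x²+y²) = √(2.158² + -1.693²) = 2.74285
φ = atan2(y, x) mod 360° = atan2(-1.693, 2.158) = 321.8850°
|p|² = ρ² + z² = 2.74285² + 1.301² = 9.21581
κ = 2ρ / |p|² = 2×2.74285 / 9.21581 = 0.59525
θ = 2·atan2(ρ, z) = 2·atan2(2.74285, 1.301) = 2.25580 rad
ℓ = θ/κ = 2.25580/0.59525 = 3.78968

0.5952 321.89 3.7897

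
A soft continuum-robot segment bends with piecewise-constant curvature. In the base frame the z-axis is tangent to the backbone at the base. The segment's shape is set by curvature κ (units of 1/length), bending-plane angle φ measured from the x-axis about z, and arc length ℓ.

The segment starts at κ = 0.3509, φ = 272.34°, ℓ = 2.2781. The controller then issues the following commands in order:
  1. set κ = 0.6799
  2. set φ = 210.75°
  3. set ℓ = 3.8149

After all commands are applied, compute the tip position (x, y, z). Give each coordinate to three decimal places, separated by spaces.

-2.343 -1.394 0.766

initial: κ=0.3509, φ=272.34°, ℓ=2.2781
cmd 1: set κ=0.6799 → (κ,φ,ℓ)=(0.6799,272.34°,2.2781) → tip=(0.0587,-1.4374,1.4705)
cmd 2: set φ=210.75° → (κ,φ,ℓ)=(0.6799,210.75°,2.2781) → tip=(-1.2363,-0.7355,1.4705)
cmd 3: set ℓ=3.8149 → (κ,φ,ℓ)=(0.6799,210.75°,3.8149) → tip=(-2.3430,-1.3940,0.7661)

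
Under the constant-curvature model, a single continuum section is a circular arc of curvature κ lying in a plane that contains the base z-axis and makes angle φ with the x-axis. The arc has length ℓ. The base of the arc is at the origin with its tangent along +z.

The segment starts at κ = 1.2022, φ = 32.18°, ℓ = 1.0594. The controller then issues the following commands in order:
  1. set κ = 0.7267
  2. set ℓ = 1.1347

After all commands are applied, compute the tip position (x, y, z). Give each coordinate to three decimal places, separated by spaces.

initial: κ=1.2022, φ=32.18°, ℓ=1.0594
cmd 1: set κ=0.7267 → (κ,φ,ℓ)=(0.7267,32.18°,1.0594) → tip=(0.3284,0.2067,0.9578)
cmd 2: set ℓ=1.1347 → (κ,φ,ℓ)=(0.7267,32.18°,1.1347) → tip=(0.3740,0.2354,1.0104)

0.374 0.235 1.010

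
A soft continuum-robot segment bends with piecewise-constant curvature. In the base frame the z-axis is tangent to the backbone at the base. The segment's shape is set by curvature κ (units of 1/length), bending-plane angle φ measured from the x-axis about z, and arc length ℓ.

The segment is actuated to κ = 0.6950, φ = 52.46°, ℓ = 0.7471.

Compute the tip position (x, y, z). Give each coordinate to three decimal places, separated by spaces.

θ = κ·ℓ = 0.6950 × 0.7471 = 0.51923 rad
ρ = (1 − cos θ)/κ = (1 − 0.86820)/0.6950 = 0.18964
z = sin θ / κ = 0.49622/0.6950 = 0.71398
x = ρ cos φ = 0.18964 × cos(52.46°) = 0.11555
y = ρ sin φ = 0.18964 × sin(52.46°) = 0.15037

0.116 0.150 0.714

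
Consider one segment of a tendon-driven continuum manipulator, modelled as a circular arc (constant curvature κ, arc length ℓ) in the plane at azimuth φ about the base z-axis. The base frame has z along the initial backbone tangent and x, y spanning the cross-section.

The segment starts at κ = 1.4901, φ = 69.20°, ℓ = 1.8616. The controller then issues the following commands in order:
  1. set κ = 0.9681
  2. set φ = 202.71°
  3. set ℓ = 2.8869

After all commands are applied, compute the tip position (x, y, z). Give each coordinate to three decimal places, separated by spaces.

initial: κ=1.4901, φ=69.20°, ℓ=1.8616
cmd 1: set κ=0.9681 → (κ,φ,ℓ)=(0.9681,69.20°,1.8616) → tip=(0.4509,1.1871,1.0054)
cmd 2: set φ=202.71° → (κ,φ,ℓ)=(0.9681,202.71°,1.8616) → tip=(-1.1714,-0.4903,1.0054)
cmd 3: set ℓ=2.8869 → (κ,φ,ℓ)=(0.9681,202.71°,2.8869) → tip=(-1.8490,-0.7738,0.3511)

-1.849 -0.774 0.351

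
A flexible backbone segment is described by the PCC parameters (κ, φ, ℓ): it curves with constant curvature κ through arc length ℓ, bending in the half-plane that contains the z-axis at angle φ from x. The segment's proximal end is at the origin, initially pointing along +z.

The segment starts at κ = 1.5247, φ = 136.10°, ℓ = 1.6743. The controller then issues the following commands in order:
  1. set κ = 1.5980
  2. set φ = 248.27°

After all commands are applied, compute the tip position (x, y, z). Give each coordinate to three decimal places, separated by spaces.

-0.439 -1.101 0.281

initial: κ=1.5247, φ=136.10°, ℓ=1.6743
cmd 1: set κ=1.5980 → (κ,φ,ℓ)=(1.5980,136.10°,1.6743) → tip=(-0.8537,0.8216,0.2812)
cmd 2: set φ=248.27° → (κ,φ,ℓ)=(1.5980,248.27°,1.6743) → tip=(-0.4387,-1.1006,0.2812)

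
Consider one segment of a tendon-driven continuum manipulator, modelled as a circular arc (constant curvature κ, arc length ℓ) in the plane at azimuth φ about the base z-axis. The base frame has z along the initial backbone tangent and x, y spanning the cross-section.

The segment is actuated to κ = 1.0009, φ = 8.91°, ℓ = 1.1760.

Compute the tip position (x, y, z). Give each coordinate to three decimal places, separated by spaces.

θ = κ·ℓ = 1.0009 × 1.1760 = 1.17706 rad
ρ = (1 − cos θ)/κ = (1 − 0.38364)/1.0009 = 0.61580
z = sin θ / κ = 0.92348/1.0009 = 0.92265
x = ρ cos φ = 0.61580 × cos(8.91°) = 0.60837
y = ρ sin φ = 0.61580 × sin(8.91°) = 0.09538

0.608 0.095 0.923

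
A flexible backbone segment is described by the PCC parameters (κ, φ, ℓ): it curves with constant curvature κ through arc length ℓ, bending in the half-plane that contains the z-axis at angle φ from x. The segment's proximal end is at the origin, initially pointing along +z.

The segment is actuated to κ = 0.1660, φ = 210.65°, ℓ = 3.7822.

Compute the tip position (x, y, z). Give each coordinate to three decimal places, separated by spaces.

θ = κ·ℓ = 0.1660 × 3.7822 = 0.62785 rad
ρ = (1 − cos θ)/κ = (1 − 0.80930)/0.1660 = 1.14882
z = sin θ / κ = 0.58740/0.1660 = 3.53857
x = ρ cos φ = 1.14882 × cos(210.65°) = -0.98833
y = ρ sin φ = 1.14882 × sin(210.65°) = -0.58566

-0.988 -0.586 3.539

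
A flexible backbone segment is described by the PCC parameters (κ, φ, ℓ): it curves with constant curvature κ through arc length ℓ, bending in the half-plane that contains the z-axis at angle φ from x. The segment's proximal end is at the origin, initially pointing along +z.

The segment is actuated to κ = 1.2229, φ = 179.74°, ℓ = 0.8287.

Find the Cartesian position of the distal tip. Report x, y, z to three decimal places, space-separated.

θ = κ·ℓ = 1.2229 × 0.8287 = 1.01342 rad
ρ = (1 − cos θ)/κ = (1 − 0.52896)/1.2229 = 0.38518
z = sin θ / κ = 0.84864/1.2229 = 0.69396
x = ρ cos φ = 0.38518 × cos(179.74°) = -0.38518
y = ρ sin φ = 0.38518 × sin(179.74°) = 0.00175

-0.385 0.002 0.694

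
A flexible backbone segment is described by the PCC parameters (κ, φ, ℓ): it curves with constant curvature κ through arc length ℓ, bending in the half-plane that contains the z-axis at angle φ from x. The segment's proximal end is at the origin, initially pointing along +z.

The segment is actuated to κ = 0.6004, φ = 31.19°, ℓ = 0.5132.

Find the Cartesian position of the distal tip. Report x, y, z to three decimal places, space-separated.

0.067 0.041 0.505

θ = κ·ℓ = 0.6004 × 0.5132 = 0.30813 rad
ρ = (1 − cos θ)/κ = (1 − 0.95290)/0.6004 = 0.07844
z = sin θ / κ = 0.30327/0.6004 = 0.50512
x = ρ cos φ = 0.07844 × cos(31.19°) = 0.06710
y = ρ sin φ = 0.07844 × sin(31.19°) = 0.04062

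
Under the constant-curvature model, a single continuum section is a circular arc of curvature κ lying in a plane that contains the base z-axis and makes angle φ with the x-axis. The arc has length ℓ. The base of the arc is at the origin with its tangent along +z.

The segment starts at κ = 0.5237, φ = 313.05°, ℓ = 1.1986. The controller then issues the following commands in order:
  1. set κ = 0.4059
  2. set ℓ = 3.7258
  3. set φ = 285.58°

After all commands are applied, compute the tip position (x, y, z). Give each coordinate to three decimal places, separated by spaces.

initial: κ=0.5237, φ=313.05°, ℓ=1.1986
cmd 1: set κ=0.4059 → (κ,φ,ℓ)=(0.4059,313.05°,1.1986) → tip=(0.1951,-0.2089,1.1519)
cmd 2: set ℓ=3.7258 → (κ,φ,ℓ)=(0.4059,313.05°,3.7258) → tip=(1.5835,-1.6951,2.4594)
cmd 3: set φ=285.58° → (κ,φ,ℓ)=(0.4059,285.58°,3.7258) → tip=(0.6230,-2.2344,2.4594)

0.623 -2.234 2.459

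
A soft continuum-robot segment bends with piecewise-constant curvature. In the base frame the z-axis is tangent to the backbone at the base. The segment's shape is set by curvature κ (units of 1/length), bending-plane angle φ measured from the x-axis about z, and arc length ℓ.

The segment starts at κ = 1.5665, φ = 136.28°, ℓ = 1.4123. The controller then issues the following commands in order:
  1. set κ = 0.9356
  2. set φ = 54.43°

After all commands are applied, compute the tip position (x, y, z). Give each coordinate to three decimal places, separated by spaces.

0.468 0.655 1.036

initial: κ=1.5665, φ=136.28°, ℓ=1.4123
cmd 1: set κ=0.9356 → (κ,φ,ℓ)=(0.9356,136.28°,1.4123) → tip=(-0.5818,0.5563,1.0358)
cmd 2: set φ=54.43° → (κ,φ,ℓ)=(0.9356,54.43°,1.4123) → tip=(0.4682,0.6548,1.0358)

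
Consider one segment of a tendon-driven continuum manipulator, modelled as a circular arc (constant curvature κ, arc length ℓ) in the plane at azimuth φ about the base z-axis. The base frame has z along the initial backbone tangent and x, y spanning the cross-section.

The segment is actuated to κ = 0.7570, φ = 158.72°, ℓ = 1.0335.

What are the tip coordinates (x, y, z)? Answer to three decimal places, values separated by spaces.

-0.358 0.139 0.931

θ = κ·ℓ = 0.7570 × 1.0335 = 0.78236 rad
ρ = (1 − cos θ)/κ = (1 − 0.70925)/0.7570 = 0.38408
z = sin θ / κ = 0.70495/0.7570 = 0.93125
x = ρ cos φ = 0.38408 × cos(158.72°) = -0.35789
y = ρ sin φ = 0.38408 × sin(158.72°) = 0.13939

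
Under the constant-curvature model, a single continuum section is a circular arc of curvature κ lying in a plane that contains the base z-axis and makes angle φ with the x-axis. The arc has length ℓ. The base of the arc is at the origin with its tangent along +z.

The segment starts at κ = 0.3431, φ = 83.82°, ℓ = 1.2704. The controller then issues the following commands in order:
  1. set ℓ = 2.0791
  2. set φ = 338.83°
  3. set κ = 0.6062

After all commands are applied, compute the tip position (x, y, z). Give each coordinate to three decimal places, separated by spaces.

initial: κ=0.3431, φ=83.82°, ℓ=1.2704
cmd 1: set ℓ=2.0791 → (κ,φ,ℓ)=(0.3431,83.82°,2.0791) → tip=(0.0765,0.7065,1.9072)
cmd 2: set φ=338.83° → (κ,φ,ℓ)=(0.3431,338.83°,2.0791) → tip=(0.6627,-0.2566,1.9072)
cmd 3: set κ=0.6062 → (κ,φ,ℓ)=(0.6062,338.83°,2.0791) → tip=(1.0684,-0.4137,1.5708)

1.068 -0.414 1.571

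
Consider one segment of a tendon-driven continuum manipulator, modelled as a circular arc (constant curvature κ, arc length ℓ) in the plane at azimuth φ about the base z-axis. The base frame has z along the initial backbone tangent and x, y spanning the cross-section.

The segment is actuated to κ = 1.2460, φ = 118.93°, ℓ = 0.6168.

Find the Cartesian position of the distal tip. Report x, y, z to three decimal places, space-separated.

-0.109 0.197 0.558

θ = κ·ℓ = 1.2460 × 0.6168 = 0.76853 rad
ρ = (1 − cos θ)/κ = (1 − 0.71893)/1.2460 = 0.22558
z = sin θ / κ = 0.69508/1.2460 = 0.55785
x = ρ cos φ = 0.22558 × cos(118.93°) = -0.10912
y = ρ sin φ = 0.22558 × sin(118.93°) = 0.19743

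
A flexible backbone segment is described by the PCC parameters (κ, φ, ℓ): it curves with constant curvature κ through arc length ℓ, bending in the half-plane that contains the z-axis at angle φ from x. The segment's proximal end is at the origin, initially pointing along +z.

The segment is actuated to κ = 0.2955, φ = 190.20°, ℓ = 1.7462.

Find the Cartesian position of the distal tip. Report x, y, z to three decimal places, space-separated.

θ = κ·ℓ = 0.2955 × 1.7462 = 0.51600 rad
ρ = (1 − cos θ)/κ = (1 − 0.86980)/0.2955 = 0.44061
z = sin θ / κ = 0.49341/0.2955 = 1.66974
x = ρ cos φ = 0.44061 × cos(190.20°) = -0.43365
y = ρ sin φ = 0.44061 × sin(190.20°) = -0.07803

-0.434 -0.078 1.670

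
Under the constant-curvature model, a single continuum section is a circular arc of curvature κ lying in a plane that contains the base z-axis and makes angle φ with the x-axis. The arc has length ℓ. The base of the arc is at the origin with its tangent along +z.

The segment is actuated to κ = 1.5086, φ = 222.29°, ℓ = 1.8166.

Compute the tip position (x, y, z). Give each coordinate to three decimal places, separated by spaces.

-0.942 -0.857 0.259

θ = κ·ℓ = 1.5086 × 1.8166 = 2.74052 rad
ρ = (1 − cos θ)/κ = (1 − -0.92064)/1.5086 = 1.27313
z = sin θ / κ = 0.39040/1.5086 = 0.25879
x = ρ cos φ = 1.27313 × cos(222.29°) = -0.94180
y = ρ sin φ = 1.27313 × sin(222.29°) = -0.85667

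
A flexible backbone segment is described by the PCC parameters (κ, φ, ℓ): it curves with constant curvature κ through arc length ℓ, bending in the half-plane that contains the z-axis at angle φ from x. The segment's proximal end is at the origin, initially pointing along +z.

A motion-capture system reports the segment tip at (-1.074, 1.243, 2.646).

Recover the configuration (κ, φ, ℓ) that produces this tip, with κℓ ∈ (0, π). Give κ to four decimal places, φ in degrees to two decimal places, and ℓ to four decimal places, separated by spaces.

0.3387 130.83 3.2807

ρ = √(x²+y²) = √(-1.074² + 1.243²) = 1.64272
φ = atan2(y, x) mod 360° = atan2(1.243, -1.074) = 130.8283°
|p|² = ρ² + z² = 1.64272² + 2.646² = 9.69984
κ = 2ρ / |p|² = 2×1.64272 / 9.69984 = 0.33871
θ = 2·atan2(ρ, z) = 2·atan2(1.64272, 2.646) = 1.11119 rad
ℓ = θ/κ = 1.11119/0.33871 = 3.28065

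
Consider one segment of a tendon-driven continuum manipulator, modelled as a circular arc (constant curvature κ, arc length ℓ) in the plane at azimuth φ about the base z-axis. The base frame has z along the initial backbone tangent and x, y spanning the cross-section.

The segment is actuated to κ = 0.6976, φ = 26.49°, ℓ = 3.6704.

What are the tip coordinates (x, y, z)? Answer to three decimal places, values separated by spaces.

2.355 1.174 0.787

θ = κ·ℓ = 0.6976 × 3.6704 = 2.56047 rad
ρ = (1 − cos θ)/κ = (1 − -0.83585)/0.6976 = 2.63166
z = sin θ / κ = 0.54896/0.6976 = 0.78693
x = ρ cos φ = 2.63166 × cos(26.49°) = 2.35537
y = ρ sin φ = 2.63166 × sin(26.49°) = 1.17383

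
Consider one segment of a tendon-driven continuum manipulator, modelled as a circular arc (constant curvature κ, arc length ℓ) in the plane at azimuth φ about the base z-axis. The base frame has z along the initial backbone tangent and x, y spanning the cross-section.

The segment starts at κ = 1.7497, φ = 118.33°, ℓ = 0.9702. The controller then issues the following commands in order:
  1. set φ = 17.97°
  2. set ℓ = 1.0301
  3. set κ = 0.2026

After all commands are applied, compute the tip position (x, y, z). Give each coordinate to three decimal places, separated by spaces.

initial: κ=1.7497, φ=118.33°, ℓ=0.9702
cmd 1: set φ=17.97° → (κ,φ,ℓ)=(1.7497,17.97°,0.9702) → tip=(0.6124,0.1986,0.5669)
cmd 2: set ℓ=1.0301 → (κ,φ,ℓ)=(1.7497,17.97°,1.0301) → tip=(0.6684,0.2168,0.5563)
cmd 3: set κ=0.2026 → (κ,φ,ℓ)=(0.2026,17.97°,1.0301) → tip=(0.1019,0.0330,1.0226)

0.102 0.033 1.023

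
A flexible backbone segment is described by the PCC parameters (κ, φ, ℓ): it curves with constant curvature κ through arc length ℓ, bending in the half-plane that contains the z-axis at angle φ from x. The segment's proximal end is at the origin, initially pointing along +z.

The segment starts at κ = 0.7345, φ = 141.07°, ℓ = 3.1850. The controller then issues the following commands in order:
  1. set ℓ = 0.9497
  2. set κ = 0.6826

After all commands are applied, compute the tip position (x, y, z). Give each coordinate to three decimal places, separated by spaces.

-0.231 0.187 0.885

initial: κ=0.7345, φ=141.07°, ℓ=3.1850
cmd 1: set ℓ=0.9497 → (κ,φ,ℓ)=(0.7345,141.07°,0.9497) → tip=(-0.2474,0.1998,0.8745)
cmd 2: set κ=0.6826 → (κ,φ,ℓ)=(0.6826,141.07°,0.9497) → tip=(-0.2312,0.1868,0.8846)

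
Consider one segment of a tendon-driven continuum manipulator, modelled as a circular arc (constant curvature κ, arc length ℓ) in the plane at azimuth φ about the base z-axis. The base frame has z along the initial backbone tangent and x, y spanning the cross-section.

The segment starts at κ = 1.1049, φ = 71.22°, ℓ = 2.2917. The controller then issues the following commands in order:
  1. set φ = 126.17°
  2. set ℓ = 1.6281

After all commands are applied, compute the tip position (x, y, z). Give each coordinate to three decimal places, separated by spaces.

-0.655 0.896 0.882

initial: κ=1.1049, φ=71.22°, ℓ=2.2917
cmd 1: set φ=126.17° → (κ,φ,ℓ)=(1.1049,126.17°,2.2917) → tip=(-0.9721,1.3297,0.5181)
cmd 2: set ℓ=1.6281 → (κ,φ,ℓ)=(1.1049,126.17°,1.6281) → tip=(-0.6549,0.8958,0.8816)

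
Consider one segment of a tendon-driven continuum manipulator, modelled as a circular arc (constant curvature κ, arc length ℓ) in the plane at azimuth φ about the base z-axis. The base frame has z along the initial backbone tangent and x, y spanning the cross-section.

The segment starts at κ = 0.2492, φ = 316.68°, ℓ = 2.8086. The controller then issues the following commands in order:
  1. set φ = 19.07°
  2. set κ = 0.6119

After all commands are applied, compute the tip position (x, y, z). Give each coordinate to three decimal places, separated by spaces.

initial: κ=0.2492, φ=316.68°, ℓ=2.8086
cmd 1: set φ=19.07° → (κ,φ,ℓ)=(0.2492,19.07°,2.8086) → tip=(0.8916,0.3082,2.5848)
cmd 2: set κ=0.6119 → (κ,φ,ℓ)=(0.6119,19.07°,2.8086) → tip=(1.7720,0.6126,1.6164)

1.772 0.613 1.616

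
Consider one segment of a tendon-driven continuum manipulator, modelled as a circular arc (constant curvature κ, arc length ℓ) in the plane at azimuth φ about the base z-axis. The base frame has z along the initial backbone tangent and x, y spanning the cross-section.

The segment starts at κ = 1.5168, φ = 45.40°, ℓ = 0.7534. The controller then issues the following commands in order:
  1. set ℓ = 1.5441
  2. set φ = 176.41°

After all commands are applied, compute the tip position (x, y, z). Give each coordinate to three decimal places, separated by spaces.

initial: κ=1.5168, φ=45.40°, ℓ=0.7534
cmd 1: set ℓ=1.5441 → (κ,φ,ℓ)=(1.5168,45.40°,1.5441) → tip=(0.7856,0.7966,0.4727)
cmd 2: set φ=176.41° → (κ,φ,ℓ)=(1.5168,176.41°,1.5441) → tip=(-1.1166,0.0701,0.4727)

-1.117 0.070 0.473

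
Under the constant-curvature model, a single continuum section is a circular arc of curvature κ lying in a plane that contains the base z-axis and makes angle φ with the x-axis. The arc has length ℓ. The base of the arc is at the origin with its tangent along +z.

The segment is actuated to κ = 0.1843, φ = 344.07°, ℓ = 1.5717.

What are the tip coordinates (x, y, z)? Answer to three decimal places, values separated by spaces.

0.217 -0.062 1.550

θ = κ·ℓ = 0.1843 × 1.5717 = 0.28966 rad
ρ = (1 − cos θ)/κ = (1 − 0.95834)/0.1843 = 0.22605
z = sin θ / κ = 0.28563/0.1843 = 1.54981
x = ρ cos φ = 0.22605 × cos(344.07°) = 0.21736
y = ρ sin φ = 0.22605 × sin(344.07°) = -0.06204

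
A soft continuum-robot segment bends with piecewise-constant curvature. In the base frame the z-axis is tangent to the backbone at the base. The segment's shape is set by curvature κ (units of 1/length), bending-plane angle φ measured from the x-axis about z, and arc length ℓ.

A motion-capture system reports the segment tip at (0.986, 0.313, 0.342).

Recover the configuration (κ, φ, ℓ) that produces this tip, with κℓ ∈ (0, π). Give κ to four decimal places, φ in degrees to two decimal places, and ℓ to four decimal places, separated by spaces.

ρ = √(x²+y²) = √(0.986² + 0.313²) = 1.03449
φ = atan2(y, x) mod 360° = atan2(0.313, 0.986) = 17.6117°
|p|² = ρ² + z² = 1.03449² + 0.342² = 1.18713
κ = 2ρ / |p|² = 2×1.03449 / 1.18713 = 1.74284
θ = 2·atan2(ρ, z) = 2·atan2(1.03449, 0.342) = 2.50302 rad
ℓ = θ/κ = 2.50302/1.74284 = 1.43617

1.7428 17.61 1.4362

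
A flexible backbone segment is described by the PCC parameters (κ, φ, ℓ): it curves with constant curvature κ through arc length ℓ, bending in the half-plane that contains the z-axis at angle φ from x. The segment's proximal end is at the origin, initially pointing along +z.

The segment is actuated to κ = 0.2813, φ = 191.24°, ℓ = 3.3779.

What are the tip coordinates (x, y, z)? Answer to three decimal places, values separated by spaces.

θ = κ·ℓ = 0.2813 × 3.3779 = 0.95020 rad
ρ = (1 − cos θ)/κ = (1 − 0.58152)/0.2813 = 1.48767
z = sin θ / κ = 0.81353/0.2813 = 2.89205
x = ρ cos φ = 1.48767 × cos(191.24°) = -1.45914
y = ρ sin φ = 1.48767 × sin(191.24°) = -0.28998

-1.459 -0.290 2.892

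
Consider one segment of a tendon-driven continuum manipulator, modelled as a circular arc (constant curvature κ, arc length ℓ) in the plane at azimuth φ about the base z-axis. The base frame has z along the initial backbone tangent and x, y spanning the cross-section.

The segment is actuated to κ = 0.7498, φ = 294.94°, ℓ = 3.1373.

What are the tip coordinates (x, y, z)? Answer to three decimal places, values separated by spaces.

θ = κ·ℓ = 0.7498 × 3.1373 = 2.35235 rad
ρ = (1 − cos θ)/κ = (1 − -0.70438)/0.7498 = 2.27311
z = sin θ / κ = 0.70982/0.7498 = 0.94668
x = ρ cos φ = 2.27311 × cos(294.94°) = 0.95850
y = ρ sin φ = 2.27311 × sin(294.94°) = -2.06115

0.959 -2.061 0.947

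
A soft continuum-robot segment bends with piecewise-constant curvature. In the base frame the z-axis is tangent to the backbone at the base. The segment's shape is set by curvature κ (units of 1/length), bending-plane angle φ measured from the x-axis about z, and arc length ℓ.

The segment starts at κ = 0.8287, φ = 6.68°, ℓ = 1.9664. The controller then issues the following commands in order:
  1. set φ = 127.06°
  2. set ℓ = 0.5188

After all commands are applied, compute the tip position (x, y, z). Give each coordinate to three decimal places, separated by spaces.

initial: κ=0.8287, φ=6.68°, ℓ=1.9664
cmd 1: set φ=127.06° → (κ,φ,ℓ)=(0.8287,127.06°,1.9664) → tip=(-0.7699,1.0195,1.2046)
cmd 2: set ℓ=0.5188 → (κ,φ,ℓ)=(0.8287,127.06°,0.5188) → tip=(-0.0662,0.0876,0.5030)

-0.066 0.088 0.503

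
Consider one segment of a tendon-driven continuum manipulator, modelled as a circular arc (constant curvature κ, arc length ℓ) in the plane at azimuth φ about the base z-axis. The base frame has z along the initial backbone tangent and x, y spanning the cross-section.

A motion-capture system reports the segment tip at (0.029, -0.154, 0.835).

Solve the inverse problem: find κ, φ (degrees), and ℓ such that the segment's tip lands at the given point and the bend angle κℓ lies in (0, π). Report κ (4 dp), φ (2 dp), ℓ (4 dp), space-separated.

0.4342 280.66 0.8545

ρ = √(x²+y²) = √(0.029² + -0.154²) = 0.15671
φ = atan2(y, x) mod 360° = atan2(-0.154, 0.029) = 280.6646°
|p|² = ρ² + z² = 0.15671² + 0.835² = 0.72178
κ = 2ρ / |p|² = 2×0.15671 / 0.72178 = 0.43422
θ = 2·atan2(ρ, z) = 2·atan2(0.15671, 0.835) = 0.37103 rad
ℓ = θ/κ = 0.37103/0.43422 = 0.85447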